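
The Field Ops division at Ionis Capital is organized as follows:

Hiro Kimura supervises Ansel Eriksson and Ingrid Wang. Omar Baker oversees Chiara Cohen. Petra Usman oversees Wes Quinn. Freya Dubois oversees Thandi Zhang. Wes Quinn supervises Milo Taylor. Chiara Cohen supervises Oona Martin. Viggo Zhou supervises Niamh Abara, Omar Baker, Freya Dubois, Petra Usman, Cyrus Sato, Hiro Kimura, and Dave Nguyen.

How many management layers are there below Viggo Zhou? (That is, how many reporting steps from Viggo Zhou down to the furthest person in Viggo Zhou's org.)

The longest chain under Viggo Zhou runs Viggo Zhou → Omar Baker → Chiara Cohen → Oona Martin, which is 3 levels below Viggo Zhou.

3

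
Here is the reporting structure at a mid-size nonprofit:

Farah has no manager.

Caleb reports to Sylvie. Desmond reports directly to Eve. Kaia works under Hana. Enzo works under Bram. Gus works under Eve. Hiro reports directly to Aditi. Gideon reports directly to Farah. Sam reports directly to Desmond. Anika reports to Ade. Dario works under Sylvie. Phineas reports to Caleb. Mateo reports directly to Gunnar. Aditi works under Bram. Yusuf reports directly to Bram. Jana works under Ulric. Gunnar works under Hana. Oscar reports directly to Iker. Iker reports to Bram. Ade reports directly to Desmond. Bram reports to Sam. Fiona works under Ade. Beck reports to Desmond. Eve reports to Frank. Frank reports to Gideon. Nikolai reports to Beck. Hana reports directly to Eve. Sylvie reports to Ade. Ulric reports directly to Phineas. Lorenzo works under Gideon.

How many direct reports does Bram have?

4

Bram directly manages Yusuf, Iker, Enzo, Aditi. That is 4 direct reports.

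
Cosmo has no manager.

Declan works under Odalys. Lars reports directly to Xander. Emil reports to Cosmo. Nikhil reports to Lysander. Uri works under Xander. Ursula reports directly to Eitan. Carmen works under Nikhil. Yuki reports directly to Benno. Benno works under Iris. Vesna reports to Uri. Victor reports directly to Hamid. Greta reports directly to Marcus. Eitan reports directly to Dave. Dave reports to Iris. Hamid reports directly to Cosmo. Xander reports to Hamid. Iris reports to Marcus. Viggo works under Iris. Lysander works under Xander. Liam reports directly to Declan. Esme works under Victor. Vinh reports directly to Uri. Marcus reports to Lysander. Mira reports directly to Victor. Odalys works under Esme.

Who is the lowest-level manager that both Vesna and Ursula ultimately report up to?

Xander

Vesna's chain of managers is Uri, Xander, Hamid, Cosmo. Ursula's chain of managers is Eitan, Dave, Iris, Marcus, Lysander, Xander, Hamid, Cosmo. The first manager that appears in both chains is Xander.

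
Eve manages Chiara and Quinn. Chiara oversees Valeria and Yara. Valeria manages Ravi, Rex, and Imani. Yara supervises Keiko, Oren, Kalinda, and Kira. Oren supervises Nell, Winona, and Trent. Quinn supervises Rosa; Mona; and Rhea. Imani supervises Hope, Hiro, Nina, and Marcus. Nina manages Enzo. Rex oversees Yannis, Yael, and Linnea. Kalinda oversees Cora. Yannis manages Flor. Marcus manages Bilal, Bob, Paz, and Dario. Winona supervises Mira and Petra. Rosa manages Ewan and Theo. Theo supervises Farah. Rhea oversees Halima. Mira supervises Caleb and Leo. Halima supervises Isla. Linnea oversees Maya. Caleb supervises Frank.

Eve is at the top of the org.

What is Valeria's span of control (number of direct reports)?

Valeria directly manages Imani, Rex, Ravi. That is 3 direct reports.

3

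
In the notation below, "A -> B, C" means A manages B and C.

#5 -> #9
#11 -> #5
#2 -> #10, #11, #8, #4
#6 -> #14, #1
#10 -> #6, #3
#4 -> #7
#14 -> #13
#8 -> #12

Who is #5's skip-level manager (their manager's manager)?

#2

#5 reports to #11, and #11 reports to #2. So #5's skip-level manager is #2.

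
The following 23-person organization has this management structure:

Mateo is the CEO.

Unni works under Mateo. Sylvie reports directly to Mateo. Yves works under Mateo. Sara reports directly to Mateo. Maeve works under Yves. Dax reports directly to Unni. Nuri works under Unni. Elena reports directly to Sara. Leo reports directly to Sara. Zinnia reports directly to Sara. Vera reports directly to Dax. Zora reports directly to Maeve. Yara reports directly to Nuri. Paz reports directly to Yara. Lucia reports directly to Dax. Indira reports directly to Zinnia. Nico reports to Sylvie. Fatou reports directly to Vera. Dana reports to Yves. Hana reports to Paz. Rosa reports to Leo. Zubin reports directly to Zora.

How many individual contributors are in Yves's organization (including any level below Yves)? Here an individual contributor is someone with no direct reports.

The people in Yves's organization with no one reporting to them are Dana, Zubin. That is 2.

2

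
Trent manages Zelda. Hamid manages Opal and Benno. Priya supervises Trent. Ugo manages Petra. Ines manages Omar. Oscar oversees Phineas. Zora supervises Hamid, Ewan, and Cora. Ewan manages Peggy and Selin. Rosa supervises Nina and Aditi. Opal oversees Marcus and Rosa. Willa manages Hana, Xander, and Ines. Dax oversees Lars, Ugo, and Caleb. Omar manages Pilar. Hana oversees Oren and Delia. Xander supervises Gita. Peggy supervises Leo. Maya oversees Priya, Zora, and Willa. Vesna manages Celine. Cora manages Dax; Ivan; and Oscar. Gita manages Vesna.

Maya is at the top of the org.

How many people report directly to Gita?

Gita directly manages Vesna. That is 1 direct report.

1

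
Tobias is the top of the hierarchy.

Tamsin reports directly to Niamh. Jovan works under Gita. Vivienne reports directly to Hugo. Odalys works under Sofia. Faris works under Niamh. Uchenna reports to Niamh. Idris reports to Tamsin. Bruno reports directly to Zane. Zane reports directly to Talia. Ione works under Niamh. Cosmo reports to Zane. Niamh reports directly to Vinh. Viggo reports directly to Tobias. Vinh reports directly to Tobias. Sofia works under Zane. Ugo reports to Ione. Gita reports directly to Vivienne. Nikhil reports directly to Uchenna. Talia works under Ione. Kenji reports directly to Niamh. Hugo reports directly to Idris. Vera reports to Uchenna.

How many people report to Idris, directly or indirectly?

4

Idris directly manages Hugo. Under Hugo: Vivienne, Gita, Jovan (3). That's 4 in total.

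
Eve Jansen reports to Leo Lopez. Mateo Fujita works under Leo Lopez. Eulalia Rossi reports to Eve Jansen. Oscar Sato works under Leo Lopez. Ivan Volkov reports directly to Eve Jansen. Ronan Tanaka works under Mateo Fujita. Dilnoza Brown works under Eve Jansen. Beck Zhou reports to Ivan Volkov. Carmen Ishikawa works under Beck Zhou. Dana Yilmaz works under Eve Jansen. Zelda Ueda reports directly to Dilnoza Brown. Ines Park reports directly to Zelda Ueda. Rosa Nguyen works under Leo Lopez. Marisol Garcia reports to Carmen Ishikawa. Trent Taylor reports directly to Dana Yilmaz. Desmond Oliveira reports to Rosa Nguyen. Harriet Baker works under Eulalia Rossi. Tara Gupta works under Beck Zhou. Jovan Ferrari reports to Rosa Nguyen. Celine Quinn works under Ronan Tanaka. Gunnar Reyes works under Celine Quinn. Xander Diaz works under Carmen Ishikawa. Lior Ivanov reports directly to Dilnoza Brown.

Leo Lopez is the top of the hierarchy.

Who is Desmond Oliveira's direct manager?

Desmond Oliveira reports directly to Rosa Nguyen.

Rosa Nguyen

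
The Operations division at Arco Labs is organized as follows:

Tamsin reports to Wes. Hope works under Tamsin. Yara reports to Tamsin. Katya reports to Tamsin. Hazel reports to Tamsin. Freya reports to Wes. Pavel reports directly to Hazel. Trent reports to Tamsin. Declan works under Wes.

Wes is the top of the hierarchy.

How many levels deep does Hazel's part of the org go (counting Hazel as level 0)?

1

The longest chain under Hazel runs Hazel → Pavel, which is 1 level below Hazel.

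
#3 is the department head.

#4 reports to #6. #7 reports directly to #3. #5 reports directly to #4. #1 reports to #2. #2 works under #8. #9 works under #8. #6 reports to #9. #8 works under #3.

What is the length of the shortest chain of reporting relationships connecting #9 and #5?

#5 is in #9's organization: the chain from #5 up to #9 is #5 → #4 → #6 → #9, which is 3 links.

3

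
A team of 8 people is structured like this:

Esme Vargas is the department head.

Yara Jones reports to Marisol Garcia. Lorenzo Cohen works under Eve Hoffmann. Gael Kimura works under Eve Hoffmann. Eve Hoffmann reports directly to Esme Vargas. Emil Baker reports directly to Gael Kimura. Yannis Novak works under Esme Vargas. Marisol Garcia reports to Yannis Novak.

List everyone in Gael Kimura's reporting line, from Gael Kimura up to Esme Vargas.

Gael Kimura reports to Eve Hoffmann. Eve Hoffmann reports to Esme Vargas. Esme Vargas is at the top.

Gael Kimura -> Eve Hoffmann -> Esme Vargas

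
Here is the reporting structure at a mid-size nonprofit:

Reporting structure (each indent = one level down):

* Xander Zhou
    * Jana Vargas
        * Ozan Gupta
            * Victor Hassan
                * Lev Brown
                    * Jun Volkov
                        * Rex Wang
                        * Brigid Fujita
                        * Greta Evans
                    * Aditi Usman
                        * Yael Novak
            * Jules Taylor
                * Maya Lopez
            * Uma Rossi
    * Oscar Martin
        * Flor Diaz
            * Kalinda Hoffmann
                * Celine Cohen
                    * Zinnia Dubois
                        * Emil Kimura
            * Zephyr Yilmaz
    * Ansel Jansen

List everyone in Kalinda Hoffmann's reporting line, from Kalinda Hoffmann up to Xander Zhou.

Kalinda Hoffmann -> Flor Diaz -> Oscar Martin -> Xander Zhou

Kalinda Hoffmann reports to Flor Diaz. Flor Diaz reports to Oscar Martin. Oscar Martin reports to Xander Zhou. Xander Zhou is at the top.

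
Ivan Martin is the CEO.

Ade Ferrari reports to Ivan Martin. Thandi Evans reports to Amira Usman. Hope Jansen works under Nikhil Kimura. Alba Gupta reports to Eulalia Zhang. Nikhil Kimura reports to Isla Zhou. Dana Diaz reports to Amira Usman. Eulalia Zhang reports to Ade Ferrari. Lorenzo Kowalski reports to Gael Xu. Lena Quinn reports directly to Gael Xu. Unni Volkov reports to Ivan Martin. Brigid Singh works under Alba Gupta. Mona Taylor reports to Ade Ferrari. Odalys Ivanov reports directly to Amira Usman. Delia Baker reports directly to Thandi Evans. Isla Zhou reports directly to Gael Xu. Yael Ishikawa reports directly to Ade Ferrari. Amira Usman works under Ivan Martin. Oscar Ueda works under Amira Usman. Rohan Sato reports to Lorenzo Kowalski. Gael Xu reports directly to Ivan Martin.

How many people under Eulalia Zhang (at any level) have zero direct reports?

1

The only person in Eulalia Zhang's organization with no one reporting to them is Brigid Singh. That is 1.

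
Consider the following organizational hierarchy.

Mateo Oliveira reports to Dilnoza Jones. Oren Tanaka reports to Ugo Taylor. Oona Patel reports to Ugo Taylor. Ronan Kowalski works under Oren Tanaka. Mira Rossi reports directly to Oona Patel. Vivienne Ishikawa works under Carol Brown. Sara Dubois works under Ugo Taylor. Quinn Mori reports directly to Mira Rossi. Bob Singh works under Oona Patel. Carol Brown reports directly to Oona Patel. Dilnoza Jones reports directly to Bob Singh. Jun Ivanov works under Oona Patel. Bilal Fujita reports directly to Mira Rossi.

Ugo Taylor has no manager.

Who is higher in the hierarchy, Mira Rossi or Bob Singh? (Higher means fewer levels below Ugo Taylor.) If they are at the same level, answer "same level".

Both Mira Rossi and Bob Singh are 2 levels below Ugo Taylor.

same level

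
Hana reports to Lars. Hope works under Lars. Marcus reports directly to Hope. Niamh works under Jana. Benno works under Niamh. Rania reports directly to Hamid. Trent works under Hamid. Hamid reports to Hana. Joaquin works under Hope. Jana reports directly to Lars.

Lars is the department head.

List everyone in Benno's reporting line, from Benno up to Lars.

Benno reports to Niamh. Niamh reports to Jana. Jana reports to Lars. Lars is at the top.

Benno -> Niamh -> Jana -> Lars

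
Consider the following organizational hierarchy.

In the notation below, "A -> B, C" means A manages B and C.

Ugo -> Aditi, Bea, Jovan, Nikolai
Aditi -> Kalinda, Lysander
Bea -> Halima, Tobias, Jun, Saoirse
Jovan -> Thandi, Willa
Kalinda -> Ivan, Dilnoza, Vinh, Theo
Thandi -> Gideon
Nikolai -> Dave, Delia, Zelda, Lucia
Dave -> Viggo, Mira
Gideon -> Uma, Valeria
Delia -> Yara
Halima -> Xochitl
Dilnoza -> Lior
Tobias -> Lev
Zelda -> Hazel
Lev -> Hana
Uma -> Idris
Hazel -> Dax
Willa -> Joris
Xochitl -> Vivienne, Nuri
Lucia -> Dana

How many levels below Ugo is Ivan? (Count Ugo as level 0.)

Chain from Ivan up to Ugo: Ivan → Kalinda → Aditi → Ugo. That is 3 steps up, so Ivan is 3 levels below Ugo.

3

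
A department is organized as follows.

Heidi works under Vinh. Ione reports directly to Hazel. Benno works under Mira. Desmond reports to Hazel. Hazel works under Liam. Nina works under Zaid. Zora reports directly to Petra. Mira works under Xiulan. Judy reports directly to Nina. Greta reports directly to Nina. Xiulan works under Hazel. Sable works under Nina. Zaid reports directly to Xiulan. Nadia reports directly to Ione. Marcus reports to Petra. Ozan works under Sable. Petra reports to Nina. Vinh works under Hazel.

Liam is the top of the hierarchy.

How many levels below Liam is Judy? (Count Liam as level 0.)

5

Chain from Judy up to Liam: Judy → Nina → Zaid → Xiulan → Hazel → Liam. That is 5 steps up, so Judy is 5 levels below Liam.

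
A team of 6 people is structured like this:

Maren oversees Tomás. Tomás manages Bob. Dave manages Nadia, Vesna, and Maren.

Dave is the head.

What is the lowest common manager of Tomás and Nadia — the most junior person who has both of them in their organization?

Tomás's chain of managers is Maren, Dave. Nadia's chain of managers is Dave. The first manager that appears in both chains is Dave.

Dave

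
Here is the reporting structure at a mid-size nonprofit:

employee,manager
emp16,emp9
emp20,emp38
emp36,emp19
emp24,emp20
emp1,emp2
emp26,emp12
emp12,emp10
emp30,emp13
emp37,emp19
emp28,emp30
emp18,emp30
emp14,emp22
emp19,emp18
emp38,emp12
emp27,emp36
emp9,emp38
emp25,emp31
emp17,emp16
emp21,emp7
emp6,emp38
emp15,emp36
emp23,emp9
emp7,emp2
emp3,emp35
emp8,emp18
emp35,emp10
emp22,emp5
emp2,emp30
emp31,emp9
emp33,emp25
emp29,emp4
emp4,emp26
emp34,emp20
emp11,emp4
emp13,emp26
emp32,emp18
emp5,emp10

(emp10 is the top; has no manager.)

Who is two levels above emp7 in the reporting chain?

emp30

emp7 reports to emp2, and emp2 reports to emp30. So emp7's skip-level manager is emp30.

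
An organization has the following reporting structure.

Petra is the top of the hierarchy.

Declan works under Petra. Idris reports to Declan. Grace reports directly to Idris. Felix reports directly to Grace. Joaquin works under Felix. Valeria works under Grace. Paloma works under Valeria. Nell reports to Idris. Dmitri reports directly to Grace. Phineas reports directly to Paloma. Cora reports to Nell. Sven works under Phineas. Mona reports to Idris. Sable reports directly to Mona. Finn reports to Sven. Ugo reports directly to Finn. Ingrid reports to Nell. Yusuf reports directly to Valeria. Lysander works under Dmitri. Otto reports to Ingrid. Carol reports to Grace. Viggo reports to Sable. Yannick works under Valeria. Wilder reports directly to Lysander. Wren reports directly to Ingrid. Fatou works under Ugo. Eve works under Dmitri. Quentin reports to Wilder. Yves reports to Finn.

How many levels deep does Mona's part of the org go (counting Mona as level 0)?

2

The longest chain under Mona runs Mona → Sable → Viggo, which is 2 levels below Mona.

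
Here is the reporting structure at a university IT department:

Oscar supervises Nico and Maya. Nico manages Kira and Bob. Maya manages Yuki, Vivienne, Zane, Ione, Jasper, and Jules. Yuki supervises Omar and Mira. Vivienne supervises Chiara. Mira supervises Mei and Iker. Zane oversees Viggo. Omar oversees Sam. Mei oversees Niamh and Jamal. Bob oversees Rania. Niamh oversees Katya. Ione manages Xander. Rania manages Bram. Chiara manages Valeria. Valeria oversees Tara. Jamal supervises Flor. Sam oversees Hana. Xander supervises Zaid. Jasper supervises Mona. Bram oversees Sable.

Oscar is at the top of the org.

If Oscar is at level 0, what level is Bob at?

Chain from Bob up to Oscar: Bob → Nico → Oscar. That is 2 steps up, so Bob is 2 levels below Oscar.

2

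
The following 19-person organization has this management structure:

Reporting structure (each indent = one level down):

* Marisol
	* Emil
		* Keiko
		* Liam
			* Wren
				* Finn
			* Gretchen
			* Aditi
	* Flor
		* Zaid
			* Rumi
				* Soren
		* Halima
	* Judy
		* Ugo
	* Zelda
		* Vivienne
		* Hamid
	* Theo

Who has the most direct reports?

Direct-report counts: Marisol has 5; Zelda has 2; Judy has 1; Flor has 2; Zaid has 1; Rumi has 1; Emil has 2; Liam has 3; Wren has 1. The largest is 5, held by Marisol.

Marisol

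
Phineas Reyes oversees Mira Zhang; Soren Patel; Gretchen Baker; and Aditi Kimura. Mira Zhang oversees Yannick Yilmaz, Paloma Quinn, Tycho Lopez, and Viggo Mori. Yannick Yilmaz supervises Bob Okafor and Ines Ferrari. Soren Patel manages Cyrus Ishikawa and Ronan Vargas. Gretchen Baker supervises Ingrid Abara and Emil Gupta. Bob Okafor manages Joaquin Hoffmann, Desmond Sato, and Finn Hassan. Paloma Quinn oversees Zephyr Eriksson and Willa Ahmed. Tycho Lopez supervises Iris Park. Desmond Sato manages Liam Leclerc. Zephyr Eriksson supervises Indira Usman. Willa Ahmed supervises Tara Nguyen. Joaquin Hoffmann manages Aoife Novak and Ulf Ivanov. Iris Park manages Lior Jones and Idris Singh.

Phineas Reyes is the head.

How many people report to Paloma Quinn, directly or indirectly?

Paloma Quinn directly manages Zephyr Eriksson, Willa Ahmed. Under Zephyr Eriksson: Indira Usman (1). Under Willa Ahmed: Tara Nguyen (1). So Paloma Quinn's organization is 2 direct reports plus everyone under them: 2 + 2 = 4.

4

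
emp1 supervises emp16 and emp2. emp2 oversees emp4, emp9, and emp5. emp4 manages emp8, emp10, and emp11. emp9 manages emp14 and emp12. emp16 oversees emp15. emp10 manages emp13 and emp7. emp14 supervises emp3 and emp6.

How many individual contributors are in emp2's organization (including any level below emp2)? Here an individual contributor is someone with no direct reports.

The people in emp2's organization with no one reporting to them are emp5, emp12, emp3, emp6, emp8, emp13, emp7, emp11. That is 8.

8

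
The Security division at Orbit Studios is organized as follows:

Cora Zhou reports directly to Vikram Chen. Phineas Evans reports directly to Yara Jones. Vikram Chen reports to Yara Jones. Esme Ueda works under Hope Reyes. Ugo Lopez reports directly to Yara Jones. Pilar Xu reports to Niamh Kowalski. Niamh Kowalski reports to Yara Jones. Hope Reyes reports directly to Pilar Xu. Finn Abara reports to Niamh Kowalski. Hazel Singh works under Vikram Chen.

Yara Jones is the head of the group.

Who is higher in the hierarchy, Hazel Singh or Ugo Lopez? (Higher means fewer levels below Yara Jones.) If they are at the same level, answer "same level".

Ugo Lopez

Hazel Singh is 2 levels below Yara Jones; Ugo Lopez is 1. Ugo Lopez is higher.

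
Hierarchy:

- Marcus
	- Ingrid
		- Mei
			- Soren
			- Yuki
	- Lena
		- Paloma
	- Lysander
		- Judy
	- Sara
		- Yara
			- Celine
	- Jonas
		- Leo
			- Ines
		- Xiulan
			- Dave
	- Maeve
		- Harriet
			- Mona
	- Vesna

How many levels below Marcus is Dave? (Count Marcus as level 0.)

Chain from Dave up to Marcus: Dave → Xiulan → Jonas → Marcus. That is 3 steps up, so Dave is 3 levels below Marcus.

3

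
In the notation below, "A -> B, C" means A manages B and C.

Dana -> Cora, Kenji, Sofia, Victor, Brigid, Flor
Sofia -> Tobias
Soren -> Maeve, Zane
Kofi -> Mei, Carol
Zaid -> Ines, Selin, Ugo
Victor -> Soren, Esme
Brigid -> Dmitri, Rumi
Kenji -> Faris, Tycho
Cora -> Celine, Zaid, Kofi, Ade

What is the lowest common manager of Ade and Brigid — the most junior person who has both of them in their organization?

Dana

Ade's chain of managers is Cora, Dana. Brigid's chain of managers is Dana. The first manager that appears in both chains is Dana.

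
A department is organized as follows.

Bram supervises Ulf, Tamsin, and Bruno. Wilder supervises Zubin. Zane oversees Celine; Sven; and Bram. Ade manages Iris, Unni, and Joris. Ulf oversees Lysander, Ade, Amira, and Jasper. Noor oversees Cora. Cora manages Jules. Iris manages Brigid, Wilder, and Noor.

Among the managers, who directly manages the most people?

Ulf

Direct-report counts: Zane has 3; Bram has 3; Ulf has 4; Ade has 3; Iris has 3; Noor has 1; Cora has 1; Wilder has 1. The largest is 4, held by Ulf.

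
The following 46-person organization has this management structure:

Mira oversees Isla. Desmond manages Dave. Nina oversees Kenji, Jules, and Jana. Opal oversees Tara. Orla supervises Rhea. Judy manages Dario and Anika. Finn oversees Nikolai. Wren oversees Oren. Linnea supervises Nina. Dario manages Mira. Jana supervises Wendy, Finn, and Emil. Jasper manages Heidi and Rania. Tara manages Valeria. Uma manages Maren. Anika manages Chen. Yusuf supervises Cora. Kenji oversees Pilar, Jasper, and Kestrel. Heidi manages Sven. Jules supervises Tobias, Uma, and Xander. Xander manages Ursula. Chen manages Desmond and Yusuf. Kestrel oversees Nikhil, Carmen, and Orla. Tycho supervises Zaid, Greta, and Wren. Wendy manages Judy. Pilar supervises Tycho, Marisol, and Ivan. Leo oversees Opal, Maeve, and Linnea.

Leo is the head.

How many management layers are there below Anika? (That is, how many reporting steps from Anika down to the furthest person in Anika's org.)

3

The longest chain under Anika runs Anika → Chen → Yusuf → Cora, which is 3 levels below Anika.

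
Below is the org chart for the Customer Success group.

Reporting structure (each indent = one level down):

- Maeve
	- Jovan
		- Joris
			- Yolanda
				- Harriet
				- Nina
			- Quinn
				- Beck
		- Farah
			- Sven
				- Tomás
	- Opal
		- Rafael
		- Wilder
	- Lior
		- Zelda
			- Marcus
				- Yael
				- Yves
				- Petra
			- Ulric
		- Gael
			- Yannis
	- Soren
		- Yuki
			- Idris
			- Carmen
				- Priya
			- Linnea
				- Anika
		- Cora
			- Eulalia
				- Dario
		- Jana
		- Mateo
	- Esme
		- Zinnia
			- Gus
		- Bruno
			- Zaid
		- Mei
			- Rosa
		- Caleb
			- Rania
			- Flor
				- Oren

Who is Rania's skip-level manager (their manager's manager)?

Esme

Rania reports to Caleb, and Caleb reports to Esme. So Rania's skip-level manager is Esme.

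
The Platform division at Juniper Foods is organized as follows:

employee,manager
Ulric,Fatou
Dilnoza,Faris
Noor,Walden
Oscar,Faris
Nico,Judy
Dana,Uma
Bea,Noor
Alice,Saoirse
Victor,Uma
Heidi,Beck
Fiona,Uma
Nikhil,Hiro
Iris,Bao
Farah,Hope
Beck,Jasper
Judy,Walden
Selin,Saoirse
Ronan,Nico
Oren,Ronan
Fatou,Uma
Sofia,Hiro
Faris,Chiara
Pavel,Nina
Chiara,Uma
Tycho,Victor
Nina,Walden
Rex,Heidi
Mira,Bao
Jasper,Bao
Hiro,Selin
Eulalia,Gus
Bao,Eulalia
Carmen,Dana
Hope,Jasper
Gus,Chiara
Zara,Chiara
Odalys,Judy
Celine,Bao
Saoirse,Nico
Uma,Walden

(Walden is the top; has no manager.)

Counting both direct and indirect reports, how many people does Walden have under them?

40

Walden directly manages Uma, Judy, Noor, Nina. Under Uma: Fiona, Fatou, Ulric, Victor, Tycho, Chiara, Zara, Faris, Dilnoza, Oscar, Gus, Eulalia, Bao, Celine, Mira, Iris, Jasper, Beck, Heidi, Rex, Hope, Farah, Dana, Carmen (24). Under Judy: Nico, Ronan, Oren, Saoirse, Alice, Selin, Hiro, Nikhil, Sofia, Odalys (10). Under Noor: Bea (1). Under Nina: Pavel (1). So Walden's organization is 4 direct reports plus everyone under them: 25 + 11 + 2 + 2 = 40.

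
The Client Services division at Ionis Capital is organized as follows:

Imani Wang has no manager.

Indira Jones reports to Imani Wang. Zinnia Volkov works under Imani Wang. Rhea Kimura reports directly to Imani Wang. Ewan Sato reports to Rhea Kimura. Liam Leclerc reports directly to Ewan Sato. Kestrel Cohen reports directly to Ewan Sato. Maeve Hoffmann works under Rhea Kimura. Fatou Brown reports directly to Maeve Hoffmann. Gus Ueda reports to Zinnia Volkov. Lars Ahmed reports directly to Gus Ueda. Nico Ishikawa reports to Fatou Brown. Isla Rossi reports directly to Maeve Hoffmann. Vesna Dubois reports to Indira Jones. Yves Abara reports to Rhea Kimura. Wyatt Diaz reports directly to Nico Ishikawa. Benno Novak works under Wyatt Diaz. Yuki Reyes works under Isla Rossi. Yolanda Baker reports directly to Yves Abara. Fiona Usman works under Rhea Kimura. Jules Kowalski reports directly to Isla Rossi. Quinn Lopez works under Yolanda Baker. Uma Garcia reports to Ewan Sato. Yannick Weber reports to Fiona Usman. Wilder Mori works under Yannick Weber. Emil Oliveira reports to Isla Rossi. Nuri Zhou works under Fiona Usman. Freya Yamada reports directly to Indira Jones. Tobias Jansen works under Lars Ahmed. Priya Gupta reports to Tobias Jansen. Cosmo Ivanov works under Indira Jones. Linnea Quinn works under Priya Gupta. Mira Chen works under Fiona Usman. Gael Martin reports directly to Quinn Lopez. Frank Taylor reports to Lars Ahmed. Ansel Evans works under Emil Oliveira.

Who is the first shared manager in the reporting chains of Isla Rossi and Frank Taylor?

Imani Wang

Isla Rossi's chain of managers is Maeve Hoffmann, Rhea Kimura, Imani Wang. Frank Taylor's chain of managers is Lars Ahmed, Gus Ueda, Zinnia Volkov, Imani Wang. The first manager that appears in both chains is Imani Wang.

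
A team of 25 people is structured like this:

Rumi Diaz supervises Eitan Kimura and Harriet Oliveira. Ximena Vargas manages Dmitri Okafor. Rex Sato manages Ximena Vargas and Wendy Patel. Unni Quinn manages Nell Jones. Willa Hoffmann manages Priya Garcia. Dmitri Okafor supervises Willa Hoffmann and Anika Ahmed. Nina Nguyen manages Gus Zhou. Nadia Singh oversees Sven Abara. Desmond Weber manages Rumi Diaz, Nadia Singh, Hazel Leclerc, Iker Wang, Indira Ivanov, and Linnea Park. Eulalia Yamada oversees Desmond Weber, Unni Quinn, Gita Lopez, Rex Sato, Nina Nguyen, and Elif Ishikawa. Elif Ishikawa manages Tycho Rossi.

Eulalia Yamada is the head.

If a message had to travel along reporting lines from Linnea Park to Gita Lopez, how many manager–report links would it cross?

Linnea Park is 2 levels below Eulalia Yamada, and Gita Lopez is 1 level below Eulalia Yamada (their lowest common manager). The shortest path runs up from Linnea Park to Eulalia Yamada and back down to Gita Lopez: 2 + 1 = 3 links.

3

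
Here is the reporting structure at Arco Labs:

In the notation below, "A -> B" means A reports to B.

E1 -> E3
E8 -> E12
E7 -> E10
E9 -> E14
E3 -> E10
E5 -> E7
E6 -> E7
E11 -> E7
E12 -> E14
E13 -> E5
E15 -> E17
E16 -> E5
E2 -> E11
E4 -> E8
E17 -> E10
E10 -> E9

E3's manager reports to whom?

E3 reports to E10, and E10 reports to E9. So E3's skip-level manager is E9.

E9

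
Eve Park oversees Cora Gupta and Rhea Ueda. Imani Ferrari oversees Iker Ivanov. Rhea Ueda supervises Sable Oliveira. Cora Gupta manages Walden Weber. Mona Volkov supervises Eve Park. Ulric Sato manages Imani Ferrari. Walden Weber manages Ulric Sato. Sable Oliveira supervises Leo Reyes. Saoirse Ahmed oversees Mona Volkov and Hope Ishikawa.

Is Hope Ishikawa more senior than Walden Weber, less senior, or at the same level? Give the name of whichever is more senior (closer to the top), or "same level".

Hope Ishikawa

Hope Ishikawa is 1 level below Saoirse Ahmed; Walden Weber is 4. Hope Ishikawa is higher.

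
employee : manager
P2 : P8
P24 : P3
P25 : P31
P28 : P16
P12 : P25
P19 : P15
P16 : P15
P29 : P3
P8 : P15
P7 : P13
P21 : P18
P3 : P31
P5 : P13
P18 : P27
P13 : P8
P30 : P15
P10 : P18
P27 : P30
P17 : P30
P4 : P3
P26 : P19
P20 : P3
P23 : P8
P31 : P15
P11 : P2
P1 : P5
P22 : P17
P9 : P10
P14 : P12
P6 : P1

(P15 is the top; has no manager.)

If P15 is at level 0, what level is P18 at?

3

Chain from P18 up to P15: P18 → P27 → P30 → P15. That is 3 steps up, so P18 is 3 levels below P15.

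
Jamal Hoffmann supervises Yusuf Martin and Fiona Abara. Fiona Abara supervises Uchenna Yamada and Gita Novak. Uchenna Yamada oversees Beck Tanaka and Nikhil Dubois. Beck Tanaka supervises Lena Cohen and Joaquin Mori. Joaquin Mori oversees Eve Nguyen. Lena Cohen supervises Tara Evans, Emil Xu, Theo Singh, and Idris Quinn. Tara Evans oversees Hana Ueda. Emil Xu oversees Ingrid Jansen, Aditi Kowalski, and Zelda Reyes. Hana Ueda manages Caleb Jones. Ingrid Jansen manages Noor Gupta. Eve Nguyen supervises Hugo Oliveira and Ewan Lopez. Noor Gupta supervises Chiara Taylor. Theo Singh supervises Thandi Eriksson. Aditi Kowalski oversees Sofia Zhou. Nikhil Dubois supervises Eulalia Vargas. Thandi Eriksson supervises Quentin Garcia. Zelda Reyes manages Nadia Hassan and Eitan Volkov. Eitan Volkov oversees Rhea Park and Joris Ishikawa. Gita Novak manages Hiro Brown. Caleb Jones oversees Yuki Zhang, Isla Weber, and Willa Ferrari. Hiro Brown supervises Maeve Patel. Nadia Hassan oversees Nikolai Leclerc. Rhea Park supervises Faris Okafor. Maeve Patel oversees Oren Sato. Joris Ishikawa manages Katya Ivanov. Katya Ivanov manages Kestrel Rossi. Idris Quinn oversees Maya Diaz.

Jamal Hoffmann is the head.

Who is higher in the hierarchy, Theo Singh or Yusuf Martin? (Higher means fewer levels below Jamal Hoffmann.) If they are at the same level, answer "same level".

Yusuf Martin

Theo Singh is 5 levels below Jamal Hoffmann; Yusuf Martin is 1. Yusuf Martin is higher.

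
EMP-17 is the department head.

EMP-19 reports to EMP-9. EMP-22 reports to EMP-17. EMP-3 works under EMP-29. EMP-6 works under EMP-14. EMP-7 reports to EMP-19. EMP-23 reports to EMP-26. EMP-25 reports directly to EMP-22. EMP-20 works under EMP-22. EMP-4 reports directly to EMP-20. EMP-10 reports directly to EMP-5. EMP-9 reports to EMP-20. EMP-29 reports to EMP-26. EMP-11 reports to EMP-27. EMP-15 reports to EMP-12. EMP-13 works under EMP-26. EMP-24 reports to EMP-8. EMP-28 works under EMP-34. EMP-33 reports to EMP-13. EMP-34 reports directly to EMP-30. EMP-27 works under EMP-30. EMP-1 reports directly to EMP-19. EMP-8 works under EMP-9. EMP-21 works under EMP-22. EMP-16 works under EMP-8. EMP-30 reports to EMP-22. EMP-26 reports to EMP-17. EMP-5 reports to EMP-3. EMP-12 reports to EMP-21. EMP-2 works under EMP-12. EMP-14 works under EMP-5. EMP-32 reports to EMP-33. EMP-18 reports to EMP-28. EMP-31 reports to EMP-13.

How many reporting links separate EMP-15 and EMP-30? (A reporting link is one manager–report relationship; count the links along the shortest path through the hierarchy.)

EMP-15 is 3 levels below EMP-22, and EMP-30 is 1 level below EMP-22 (their lowest common manager). The shortest path runs up from EMP-15 to EMP-22 and back down to EMP-30: 3 + 1 = 4 links.

4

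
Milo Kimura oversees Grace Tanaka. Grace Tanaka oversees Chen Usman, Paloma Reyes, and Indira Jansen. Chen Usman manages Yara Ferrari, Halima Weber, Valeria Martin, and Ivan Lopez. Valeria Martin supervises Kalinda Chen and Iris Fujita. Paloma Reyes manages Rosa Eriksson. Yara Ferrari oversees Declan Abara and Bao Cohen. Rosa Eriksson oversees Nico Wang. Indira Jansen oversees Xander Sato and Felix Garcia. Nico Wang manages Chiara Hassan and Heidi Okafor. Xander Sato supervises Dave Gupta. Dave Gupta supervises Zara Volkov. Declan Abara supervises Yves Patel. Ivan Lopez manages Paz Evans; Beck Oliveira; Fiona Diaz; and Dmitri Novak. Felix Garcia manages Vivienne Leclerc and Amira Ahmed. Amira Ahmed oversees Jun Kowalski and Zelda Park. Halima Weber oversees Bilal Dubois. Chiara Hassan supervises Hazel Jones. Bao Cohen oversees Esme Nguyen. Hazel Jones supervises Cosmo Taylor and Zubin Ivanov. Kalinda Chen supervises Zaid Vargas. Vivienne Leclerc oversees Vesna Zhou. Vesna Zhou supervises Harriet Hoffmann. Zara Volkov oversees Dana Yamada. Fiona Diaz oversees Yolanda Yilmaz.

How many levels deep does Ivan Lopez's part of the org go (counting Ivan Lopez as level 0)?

The longest chain under Ivan Lopez runs Ivan Lopez → Fiona Diaz → Yolanda Yilmaz, which is 2 levels below Ivan Lopez.

2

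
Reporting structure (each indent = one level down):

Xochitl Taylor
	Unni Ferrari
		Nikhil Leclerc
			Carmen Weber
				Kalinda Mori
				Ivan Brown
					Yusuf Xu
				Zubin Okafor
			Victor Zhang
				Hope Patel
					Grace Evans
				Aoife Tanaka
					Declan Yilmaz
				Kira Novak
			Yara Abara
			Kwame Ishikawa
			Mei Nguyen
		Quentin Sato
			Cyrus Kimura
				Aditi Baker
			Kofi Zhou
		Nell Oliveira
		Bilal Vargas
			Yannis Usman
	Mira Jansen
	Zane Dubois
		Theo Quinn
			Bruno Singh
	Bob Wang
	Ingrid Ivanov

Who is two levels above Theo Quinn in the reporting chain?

Theo Quinn reports to Zane Dubois, and Zane Dubois reports to Xochitl Taylor. So Theo Quinn's skip-level manager is Xochitl Taylor.

Xochitl Taylor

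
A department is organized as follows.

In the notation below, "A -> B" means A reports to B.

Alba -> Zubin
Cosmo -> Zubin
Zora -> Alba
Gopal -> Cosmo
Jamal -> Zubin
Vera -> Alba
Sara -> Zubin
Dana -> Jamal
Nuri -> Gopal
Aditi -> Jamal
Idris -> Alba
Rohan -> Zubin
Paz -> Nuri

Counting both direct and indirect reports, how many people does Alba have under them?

Alba directly manages Zora, Vera, Idris. Zora has no reports. Vera has no reports. Idris has no reports. So Alba's organization is 3 direct reports plus everyone under them: 1 + 1 + 1 = 3.

3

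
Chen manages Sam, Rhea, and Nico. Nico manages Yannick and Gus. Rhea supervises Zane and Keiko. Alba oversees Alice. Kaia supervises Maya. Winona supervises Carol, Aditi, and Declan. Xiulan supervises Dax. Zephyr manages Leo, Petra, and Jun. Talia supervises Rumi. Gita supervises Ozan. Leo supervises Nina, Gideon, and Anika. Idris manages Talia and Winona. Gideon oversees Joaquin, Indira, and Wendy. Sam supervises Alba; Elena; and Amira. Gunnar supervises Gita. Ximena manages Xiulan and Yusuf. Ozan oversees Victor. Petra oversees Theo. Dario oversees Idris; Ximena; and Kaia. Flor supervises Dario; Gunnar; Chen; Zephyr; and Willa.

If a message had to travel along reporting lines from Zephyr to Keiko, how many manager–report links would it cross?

4

Zephyr is 1 level below Flor, and Keiko is 3 levels below Flor (their lowest common manager). The shortest path runs up from Zephyr to Flor and back down to Keiko: 1 + 3 = 4 links.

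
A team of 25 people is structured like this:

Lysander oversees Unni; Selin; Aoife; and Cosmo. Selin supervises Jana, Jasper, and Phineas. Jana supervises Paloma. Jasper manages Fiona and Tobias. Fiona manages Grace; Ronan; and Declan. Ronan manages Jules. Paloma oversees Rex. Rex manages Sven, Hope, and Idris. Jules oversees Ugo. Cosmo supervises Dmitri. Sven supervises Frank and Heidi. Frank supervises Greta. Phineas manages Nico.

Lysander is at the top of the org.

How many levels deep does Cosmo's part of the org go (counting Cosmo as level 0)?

1

The longest chain under Cosmo runs Cosmo → Dmitri, which is 1 level below Cosmo.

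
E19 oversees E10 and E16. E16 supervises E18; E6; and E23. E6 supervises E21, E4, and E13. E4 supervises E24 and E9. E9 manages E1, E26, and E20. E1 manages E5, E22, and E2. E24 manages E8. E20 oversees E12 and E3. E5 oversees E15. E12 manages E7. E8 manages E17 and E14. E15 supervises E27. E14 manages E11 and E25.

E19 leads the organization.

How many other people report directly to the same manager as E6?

2

E6 reports to E16. E16's other direct reports are E23, E18 — 2 peers.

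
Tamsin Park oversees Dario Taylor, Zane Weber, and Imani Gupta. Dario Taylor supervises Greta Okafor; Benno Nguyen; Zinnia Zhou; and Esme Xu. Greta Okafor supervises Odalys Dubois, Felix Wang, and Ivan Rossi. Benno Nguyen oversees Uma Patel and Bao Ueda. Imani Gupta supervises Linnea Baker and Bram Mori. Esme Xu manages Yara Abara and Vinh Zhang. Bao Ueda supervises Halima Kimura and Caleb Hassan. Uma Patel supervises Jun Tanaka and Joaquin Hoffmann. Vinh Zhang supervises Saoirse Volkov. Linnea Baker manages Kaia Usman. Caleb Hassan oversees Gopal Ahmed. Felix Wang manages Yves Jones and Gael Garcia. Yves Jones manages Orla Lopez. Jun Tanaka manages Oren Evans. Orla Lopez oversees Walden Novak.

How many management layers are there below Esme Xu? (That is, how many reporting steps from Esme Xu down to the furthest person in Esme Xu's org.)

The longest chain under Esme Xu runs Esme Xu → Vinh Zhang → Saoirse Volkov, which is 2 levels below Esme Xu.

2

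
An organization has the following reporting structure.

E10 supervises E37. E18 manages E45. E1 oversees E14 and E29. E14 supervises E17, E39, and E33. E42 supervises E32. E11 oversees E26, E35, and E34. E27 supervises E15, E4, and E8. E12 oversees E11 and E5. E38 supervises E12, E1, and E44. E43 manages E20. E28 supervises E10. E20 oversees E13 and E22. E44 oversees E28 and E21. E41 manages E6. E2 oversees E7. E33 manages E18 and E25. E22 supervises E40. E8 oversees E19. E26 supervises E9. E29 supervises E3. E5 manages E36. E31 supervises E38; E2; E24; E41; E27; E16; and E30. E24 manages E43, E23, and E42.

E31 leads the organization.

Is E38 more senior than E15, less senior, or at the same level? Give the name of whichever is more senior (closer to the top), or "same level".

E38

E38 is 1 level below E31; E15 is 2. E38 is higher.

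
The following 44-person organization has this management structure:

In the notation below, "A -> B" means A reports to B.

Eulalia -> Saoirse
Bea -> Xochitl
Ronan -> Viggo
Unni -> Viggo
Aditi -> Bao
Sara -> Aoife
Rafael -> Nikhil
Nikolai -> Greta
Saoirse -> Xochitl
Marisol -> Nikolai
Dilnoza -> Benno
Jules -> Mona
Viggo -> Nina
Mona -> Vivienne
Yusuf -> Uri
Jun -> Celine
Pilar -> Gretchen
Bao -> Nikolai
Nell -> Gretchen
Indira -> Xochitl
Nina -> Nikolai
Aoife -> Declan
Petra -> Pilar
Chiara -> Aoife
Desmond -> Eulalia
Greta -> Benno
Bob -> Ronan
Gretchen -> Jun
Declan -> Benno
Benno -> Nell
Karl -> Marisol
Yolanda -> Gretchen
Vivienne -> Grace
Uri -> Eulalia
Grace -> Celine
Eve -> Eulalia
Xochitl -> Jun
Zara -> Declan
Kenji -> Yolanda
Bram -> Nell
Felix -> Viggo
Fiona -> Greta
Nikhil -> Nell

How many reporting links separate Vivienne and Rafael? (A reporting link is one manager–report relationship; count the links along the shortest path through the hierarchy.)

7

Vivienne is 2 levels below Celine, and Rafael is 5 levels below Celine (their lowest common manager). The shortest path runs up from Vivienne to Celine and back down to Rafael: 2 + 5 = 7 links.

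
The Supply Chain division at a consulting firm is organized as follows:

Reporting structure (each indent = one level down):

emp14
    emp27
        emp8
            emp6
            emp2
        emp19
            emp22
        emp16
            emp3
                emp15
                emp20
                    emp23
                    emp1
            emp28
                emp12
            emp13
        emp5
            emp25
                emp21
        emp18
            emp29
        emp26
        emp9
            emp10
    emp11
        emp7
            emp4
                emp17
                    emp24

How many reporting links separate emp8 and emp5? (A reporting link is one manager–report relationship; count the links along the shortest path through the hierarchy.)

2

emp8 is 1 level below emp27, and emp5 is 1 level below emp27 (their lowest common manager). The shortest path runs up from emp8 to emp27 and back down to emp5: 1 + 1 = 2 links.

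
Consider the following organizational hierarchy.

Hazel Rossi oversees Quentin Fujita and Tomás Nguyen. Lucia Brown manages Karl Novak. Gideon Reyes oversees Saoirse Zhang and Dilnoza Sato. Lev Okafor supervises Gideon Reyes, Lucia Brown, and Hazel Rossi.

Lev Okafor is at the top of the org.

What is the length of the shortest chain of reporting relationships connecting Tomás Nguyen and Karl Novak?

4

Tomás Nguyen is 2 levels below Lev Okafor, and Karl Novak is 2 levels below Lev Okafor (their lowest common manager). The shortest path runs up from Tomás Nguyen to Lev Okafor and back down to Karl Novak: 2 + 2 = 4 links.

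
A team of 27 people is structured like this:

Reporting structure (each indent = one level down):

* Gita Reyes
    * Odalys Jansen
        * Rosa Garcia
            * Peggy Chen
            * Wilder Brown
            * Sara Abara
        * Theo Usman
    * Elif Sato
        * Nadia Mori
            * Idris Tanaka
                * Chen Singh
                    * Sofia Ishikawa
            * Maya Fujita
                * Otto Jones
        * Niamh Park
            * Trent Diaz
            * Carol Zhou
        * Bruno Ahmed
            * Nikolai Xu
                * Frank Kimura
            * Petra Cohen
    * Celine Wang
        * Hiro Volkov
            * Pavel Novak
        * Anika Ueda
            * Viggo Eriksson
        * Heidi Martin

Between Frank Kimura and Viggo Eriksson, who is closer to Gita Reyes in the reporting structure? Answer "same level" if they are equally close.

Frank Kimura is 4 levels below Gita Reyes; Viggo Eriksson is 3. Viggo Eriksson is higher.

Viggo Eriksson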